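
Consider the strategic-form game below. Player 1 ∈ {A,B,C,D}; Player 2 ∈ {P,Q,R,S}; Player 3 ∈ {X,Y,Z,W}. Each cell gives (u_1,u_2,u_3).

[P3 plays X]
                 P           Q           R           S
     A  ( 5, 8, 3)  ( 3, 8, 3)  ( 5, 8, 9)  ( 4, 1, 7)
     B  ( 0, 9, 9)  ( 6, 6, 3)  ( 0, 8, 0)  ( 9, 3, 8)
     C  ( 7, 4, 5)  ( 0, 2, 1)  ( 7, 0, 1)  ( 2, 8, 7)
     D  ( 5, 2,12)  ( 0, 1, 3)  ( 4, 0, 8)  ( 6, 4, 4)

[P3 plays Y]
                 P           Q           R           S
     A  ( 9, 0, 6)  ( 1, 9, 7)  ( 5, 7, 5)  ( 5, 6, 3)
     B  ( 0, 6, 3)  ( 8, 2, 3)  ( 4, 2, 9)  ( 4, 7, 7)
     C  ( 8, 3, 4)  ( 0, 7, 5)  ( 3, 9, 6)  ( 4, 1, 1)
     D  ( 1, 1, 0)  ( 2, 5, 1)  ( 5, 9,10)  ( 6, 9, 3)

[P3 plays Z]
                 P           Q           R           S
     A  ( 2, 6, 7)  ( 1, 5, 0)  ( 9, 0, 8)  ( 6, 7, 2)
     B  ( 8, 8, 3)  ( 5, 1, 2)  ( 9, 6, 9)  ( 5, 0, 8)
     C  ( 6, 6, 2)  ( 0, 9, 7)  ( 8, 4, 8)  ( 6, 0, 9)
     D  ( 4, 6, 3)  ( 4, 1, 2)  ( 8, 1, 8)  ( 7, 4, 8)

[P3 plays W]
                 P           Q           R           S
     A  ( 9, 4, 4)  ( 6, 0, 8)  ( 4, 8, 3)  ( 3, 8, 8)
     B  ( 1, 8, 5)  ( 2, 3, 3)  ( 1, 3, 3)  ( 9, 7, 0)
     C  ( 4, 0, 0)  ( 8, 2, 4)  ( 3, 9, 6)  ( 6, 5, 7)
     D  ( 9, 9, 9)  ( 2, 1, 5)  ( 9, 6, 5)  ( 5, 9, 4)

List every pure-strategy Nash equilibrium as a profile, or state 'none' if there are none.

(A,P,X): not NE [P1→C gives 7>5; P3→Z gives 7>3]
(A,P,Y): not NE [P2→Q gives 9>0; P3→Z gives 7>6]
(A,P,Z): not NE [P1→B gives 8>2; P2→S gives 7>6]
(A,P,W): not NE [P2→S gives 8>4; P3→Z gives 7>4]
(A,Q,X): not NE [P1→B gives 6>3; P3→W gives 8>3]
(A,Q,Y): not NE [P1→B gives 8>1; P3→W gives 8>7]
(A,Q,Z): not NE [P1→B gives 5>1; P2→S gives 7>5; P3→W gives 8>0]
(A,Q,W): not NE [P1→C gives 8>6; P2→S gives 8>0]
(A,R,X): not NE [P1→C gives 7>5]
(A,R,Y): not NE [P2→Q gives 9>7; P3→X gives 9>5]
(A,R,Z): not NE [P2→S gives 7>0; P3→X gives 9>8]
(A,R,W): not NE [P1→D gives 9>4; P3→X gives 9>3]
(A,S,X): not NE [P1→B gives 9>4; P2→R gives 8>1; P3→W gives 8>7]
(A,S,Y): not NE [P1→D gives 6>5; P2→Q gives 9>6; P3→W gives 8>3]
(A,S,Z): not NE [P1→D gives 7>6; P3→W gives 8>2]
(A,S,W): not NE [P1→B gives 9>3]
(B,P,X): not NE [P1→C gives 7>0]
(B,P,Y): not NE [P1→A gives 9>0; P2→S gives 7>6; P3→X gives 9>3]
(B,P,Z): not NE [P3→X gives 9>3]
(B,P,W): not NE [P1→D gives 9>1; P3→X gives 9>5]
(B,Q,X): not NE [P2→P gives 9>6]
(B,Q,Y): not NE [P2→S gives 7>2]
(B,Q,Z): not NE [P2→P gives 8>1; P3→W gives 3>2]
(B,Q,W): not NE [P1→C gives 8>2; P2→P gives 8>3]
(B,R,X): not NE [P1→C gives 7>0; P2→P gives 9>8; P3→Z gives 9>0]
(B,R,Y): not NE [P1→D gives 5>4; P2→S gives 7>2]
(B,R,Z): not NE [P2→P gives 8>6]
(B,R,W): not NE [P1→D gives 9>1; P2→P gives 8>3; P3→Z gives 9>3]
(B,S,X): not NE [P2→P gives 9>3]
(B,S,Y): not NE [P1→D gives 6>4; P3→Z gives 8>7]
(B,S,Z): not NE [P1→D gives 7>5; P2→P gives 8>0]
(B,S,W): not NE [P2→P gives 8>7; P3→Z gives 8>0]
(C,P,X): not NE [P2→S gives 8>4]
(C,P,Y): not NE [P1→A gives 9>8; P2→R gives 9>3; P3→X gives 5>4]
(C,P,Z): not NE [P1→B gives 8>6; P2→Q gives 9>6; P3→X gives 5>2]
(C,P,W): not NE [P1→D gives 9>4; P2→R gives 9>0; P3→X gives 5>0]
(C,Q,X): not NE [P1→B gives 6>0; P2→S gives 8>2; P3→Z gives 7>1]
(C,Q,Y): not NE [P1→B gives 8>0; P2→R gives 9>7; P3→Z gives 7>5]
(C,Q,Z): not NE [P1→B gives 5>0]
(C,Q,W): not NE [P2→R gives 9>2; P3→Z gives 7>4]
(C,R,X): not NE [P2→S gives 8>0; P3→Z gives 8>1]
(C,R,Y): not NE [P1→D gives 5>3; P3→Z gives 8>6]
(C,R,Z): not NE [P1→B gives 9>8; P2→Q gives 9>4]
(C,R,W): not NE [P1→D gives 9>3; P3→Z gives 8>6]
(C,S,X): not NE [P1→B gives 9>2; P3→Z gives 9>7]
(C,S,Y): not NE [P1→D gives 6>4; P2→R gives 9>1; P3→Z gives 9>1]
(C,S,Z): not NE [P1→D gives 7>6; P2→Q gives 9>0]
(C,S,W): not NE [P1→B gives 9>6; P2→R gives 9>5; P3→Z gives 9>7]
(D,P,X): not NE [P1→C gives 7>5; P2→S gives 4>2]
(D,P,Y): not NE [P1→A gives 9>1; P2→S gives 9>1; P3→X gives 12>0]
(D,P,Z): not NE [P1→B gives 8>4; P3→X gives 12>3]
(D,P,W): not NE [P3→X gives 12>9]
(D,Q,X): not NE [P1→B gives 6>0; P2→S gives 4>1; P3→W gives 5>3]
(D,Q,Y): not NE [P1→B gives 8>2; P2→S gives 9>5; P3→W gives 5>1]
(D,Q,Z): not NE [P1→B gives 5>4; P2→P gives 6>1; P3→W gives 5>2]
(D,Q,W): not NE [P1→C gives 8>2; P2→S gives 9>1]
(D,R,X): not NE [P1→C gives 7>4; P2→S gives 4>0; P3→Y gives 10>8]
(D,R,Y): NE
(D,R,Z): not NE [P1→B gives 9>8; P2→P gives 6>1; P3→Y gives 10>8]
(D,R,W): not NE [P2→S gives 9>6; P3→Y gives 10>5]
(D,S,X): not NE [P1→B gives 9>6; P3→Z gives 8>4]
(D,S,Y): not NE [P3→Z gives 8>3]
(D,S,Z): not NE [P2→P gives 6>4]
(D,S,W): not NE [P1→B gives 9>5; P3→Z gives 8>4]

PSNE = {(D,R,Y)}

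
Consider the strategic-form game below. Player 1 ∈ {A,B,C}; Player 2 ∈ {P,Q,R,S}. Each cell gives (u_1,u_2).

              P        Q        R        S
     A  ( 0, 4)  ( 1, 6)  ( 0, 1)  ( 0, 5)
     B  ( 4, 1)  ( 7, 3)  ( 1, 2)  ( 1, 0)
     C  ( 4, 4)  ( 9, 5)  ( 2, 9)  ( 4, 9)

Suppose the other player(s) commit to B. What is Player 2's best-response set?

argmax u_2 = {Q}

u_2(P vs B) = 1
u_2(Q vs B) = 3
u_2(R vs B) = 2
u_2(S vs B) = 0
max payoff 3 at {Q}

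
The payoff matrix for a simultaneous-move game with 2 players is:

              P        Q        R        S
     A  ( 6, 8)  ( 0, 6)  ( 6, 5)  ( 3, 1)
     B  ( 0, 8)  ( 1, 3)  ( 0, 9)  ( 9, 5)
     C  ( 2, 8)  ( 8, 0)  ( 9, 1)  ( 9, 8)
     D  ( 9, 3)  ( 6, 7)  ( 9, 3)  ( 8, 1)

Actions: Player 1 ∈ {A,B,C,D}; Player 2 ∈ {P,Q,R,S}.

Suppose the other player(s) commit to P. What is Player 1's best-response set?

P1 best: {D}

u_1(A vs P) = 6
u_1(B vs P) = 0
u_1(C vs P) = 2
u_1(D vs P) = 9
max payoff 9 at {D}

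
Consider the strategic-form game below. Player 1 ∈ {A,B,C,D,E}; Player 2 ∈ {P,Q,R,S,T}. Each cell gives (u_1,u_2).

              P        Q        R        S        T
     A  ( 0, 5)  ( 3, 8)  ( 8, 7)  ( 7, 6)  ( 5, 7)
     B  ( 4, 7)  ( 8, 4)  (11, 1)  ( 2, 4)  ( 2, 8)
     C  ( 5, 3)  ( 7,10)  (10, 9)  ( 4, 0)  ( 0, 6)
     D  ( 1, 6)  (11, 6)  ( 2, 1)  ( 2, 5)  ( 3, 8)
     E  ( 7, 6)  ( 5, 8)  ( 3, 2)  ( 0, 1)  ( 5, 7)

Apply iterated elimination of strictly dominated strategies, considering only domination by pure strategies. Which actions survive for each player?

Remaining: P1:{A,D,E} P2:{Q,T}

P2 drop P (T beats it: A:7>5 B:8>7 C:6>3 D:8>6 E:7>6)
P2 drop R (Q beats it: A:8>7 B:4>1 C:10>9 D:6>1 E:8>2)
P2 drop S (T beats it: A:7>6 B:8>4 C:6>0 D:8>5 E:7>1)
P1 drop B (D beats it: Q:11>8 T:3>2)
P1 drop C (D beats it: Q:11>7 T:3>0)
P1→{A,D,E} P2→{Q,T}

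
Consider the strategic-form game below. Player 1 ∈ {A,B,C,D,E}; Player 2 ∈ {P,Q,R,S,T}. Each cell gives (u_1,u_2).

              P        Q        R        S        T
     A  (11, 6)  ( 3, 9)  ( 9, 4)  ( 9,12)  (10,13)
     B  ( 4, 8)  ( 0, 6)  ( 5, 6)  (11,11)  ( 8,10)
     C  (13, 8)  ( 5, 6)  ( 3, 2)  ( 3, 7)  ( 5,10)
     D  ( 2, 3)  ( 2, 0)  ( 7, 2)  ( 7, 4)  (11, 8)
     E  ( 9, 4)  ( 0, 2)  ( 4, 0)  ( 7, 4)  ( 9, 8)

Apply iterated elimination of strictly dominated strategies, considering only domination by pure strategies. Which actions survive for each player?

P1 drop E (A beats it: P:11>9 Q:3>0 R:9>4 S:9>7 T:10>9)
P2 drop P (T beats it: A:13>6 B:10>8 C:10>8 D:8>3)
P2 drop Q (S beats it: A:12>9 B:11>6 C:7>6 D:4>0)
P1 drop C (A beats it: R:9>3 S:9>3 T:10>5)
P2 drop R (S beats it: A:12>4 B:11>6 D:4>2)
P1→{A,B,D} P2→{S,T}

Remaining: P1:{A,B,D} P2:{S,T}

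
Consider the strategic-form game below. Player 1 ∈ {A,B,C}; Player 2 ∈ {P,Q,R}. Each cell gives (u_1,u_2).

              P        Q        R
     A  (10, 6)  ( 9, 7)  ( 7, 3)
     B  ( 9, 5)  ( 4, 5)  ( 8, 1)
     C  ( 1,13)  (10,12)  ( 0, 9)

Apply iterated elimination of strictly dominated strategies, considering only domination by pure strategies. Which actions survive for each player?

P2 drop R (P beats it: A:6>3 B:5>1 C:13>9)
P1 drop B (A beats it: P:10>9 Q:9>4)
P1→{A,C} P2→{P,Q}

IESDS → P1:{A,C} P2:{P,Q}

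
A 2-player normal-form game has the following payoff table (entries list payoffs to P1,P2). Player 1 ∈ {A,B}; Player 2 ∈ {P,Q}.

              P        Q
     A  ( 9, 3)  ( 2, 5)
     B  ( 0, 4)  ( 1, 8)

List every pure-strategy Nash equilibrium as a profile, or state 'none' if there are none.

PSNE = {(A,Q)}

(A,P): not NE [P2→Q gives 5>3]
(A,Q): NE
(B,P): not NE [P1→A gives 9>0; P2→Q gives 8>4]
(B,Q): not NE [P1→A gives 2>1]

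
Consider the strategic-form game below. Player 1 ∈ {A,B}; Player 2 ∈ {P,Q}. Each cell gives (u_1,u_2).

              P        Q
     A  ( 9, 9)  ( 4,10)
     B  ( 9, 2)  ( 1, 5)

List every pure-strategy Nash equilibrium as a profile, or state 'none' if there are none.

Nash profiles: (A,Q)

(A,P): not NE [P2→Q gives 10>9]
(A,Q): NE
(B,P): not NE [P2→Q gives 5>2]
(B,Q): not NE [P1→A gives 4>1]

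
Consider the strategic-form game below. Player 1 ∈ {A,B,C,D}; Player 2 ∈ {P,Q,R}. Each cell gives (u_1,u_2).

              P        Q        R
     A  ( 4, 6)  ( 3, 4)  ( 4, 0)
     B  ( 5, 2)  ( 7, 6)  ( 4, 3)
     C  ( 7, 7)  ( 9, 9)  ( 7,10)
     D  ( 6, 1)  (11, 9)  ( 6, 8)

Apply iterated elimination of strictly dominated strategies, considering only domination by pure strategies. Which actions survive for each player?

P1 drop A (C beats it: P:7>4 Q:9>3 R:7>4)
P1 drop B (C beats it: P:7>5 Q:9>7 R:7>4)
P2 drop P (Q beats it: C:9>7 D:9>1)
P1→{C,D} P2→{Q,R}

Remaining: P1:{C,D} P2:{Q,R}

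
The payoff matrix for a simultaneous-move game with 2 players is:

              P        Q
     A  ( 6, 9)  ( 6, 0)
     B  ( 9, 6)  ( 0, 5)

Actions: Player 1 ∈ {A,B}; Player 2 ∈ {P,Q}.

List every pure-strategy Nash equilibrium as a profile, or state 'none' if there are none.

(A,P): not NE [P1→B gives 9>6]
(A,Q): not NE [P2→P gives 9>0]
(B,P): NE
(B,Q): not NE [P1→A gives 6>0; P2→P gives 6>5]

Nash profiles: (B,P)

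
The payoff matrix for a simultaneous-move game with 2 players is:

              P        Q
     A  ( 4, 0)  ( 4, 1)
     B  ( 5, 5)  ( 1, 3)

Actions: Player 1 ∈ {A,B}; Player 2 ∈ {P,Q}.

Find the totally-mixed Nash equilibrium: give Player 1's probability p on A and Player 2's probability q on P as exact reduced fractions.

p=2/3, q=3/4

P1 indiff ⇒ q·4+(1-q)·4 = q·5+(1-q)·1 ⇒ q(-1) = (1-q)(-3) ⇒ q = 3/4
P2 indiff ⇒ p·0+(1-p)·5 = p·1+(1-p)·3 ⇒ p(-1) = (1-p)(-2) ⇒ p = 2/3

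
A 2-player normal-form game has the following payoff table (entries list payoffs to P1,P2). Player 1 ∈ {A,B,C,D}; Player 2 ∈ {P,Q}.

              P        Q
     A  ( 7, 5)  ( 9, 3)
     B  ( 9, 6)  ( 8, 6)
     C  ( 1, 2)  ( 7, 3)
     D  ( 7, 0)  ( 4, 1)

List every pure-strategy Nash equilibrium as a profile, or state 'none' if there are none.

NE set: (B,P)

(A,P): not NE [P1→B gives 9>7]
(A,Q): not NE [P2→P gives 5>3]
(B,P): NE
(B,Q): not NE [P1→A gives 9>8]
(C,P): not NE [P1→B gives 9>1; P2→Q gives 3>2]
(C,Q): not NE [P1→A gives 9>7]
(D,P): not NE [P1→B gives 9>7; P2→Q gives 1>0]
(D,Q): not NE [P1→A gives 9>4]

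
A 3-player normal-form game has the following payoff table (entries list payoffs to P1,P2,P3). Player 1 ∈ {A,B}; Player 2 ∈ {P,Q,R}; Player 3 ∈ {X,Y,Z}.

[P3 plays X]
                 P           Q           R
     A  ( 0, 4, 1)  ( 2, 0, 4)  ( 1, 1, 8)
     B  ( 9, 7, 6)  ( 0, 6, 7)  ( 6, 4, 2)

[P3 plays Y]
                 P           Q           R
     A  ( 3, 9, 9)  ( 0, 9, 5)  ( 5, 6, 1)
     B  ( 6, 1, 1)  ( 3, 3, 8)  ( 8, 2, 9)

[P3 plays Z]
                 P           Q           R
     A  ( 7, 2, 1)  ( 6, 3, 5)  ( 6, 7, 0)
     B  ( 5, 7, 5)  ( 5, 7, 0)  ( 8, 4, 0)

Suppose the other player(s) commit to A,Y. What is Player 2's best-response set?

argmax u_2 = {P,Q}

u_2(P vs A,Y) = 9
u_2(Q vs A,Y) = 9
u_2(R vs A,Y) = 6
max payoff 9 at {P,Q}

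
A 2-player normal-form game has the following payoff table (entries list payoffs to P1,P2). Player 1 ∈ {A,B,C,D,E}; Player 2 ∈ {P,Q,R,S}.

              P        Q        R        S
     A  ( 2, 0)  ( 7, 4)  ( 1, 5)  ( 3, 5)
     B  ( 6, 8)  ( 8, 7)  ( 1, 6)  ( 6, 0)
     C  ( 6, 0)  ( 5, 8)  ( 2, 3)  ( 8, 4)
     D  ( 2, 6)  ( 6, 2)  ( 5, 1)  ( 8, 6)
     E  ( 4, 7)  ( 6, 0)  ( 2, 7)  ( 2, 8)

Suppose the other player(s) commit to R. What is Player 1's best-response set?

u_1(A vs R) = 1
u_1(B vs R) = 1
u_1(C vs R) = 2
u_1(D vs R) = 5
u_1(E vs R) = 2
max payoff 5 at {D}

argmax u_1 = {D}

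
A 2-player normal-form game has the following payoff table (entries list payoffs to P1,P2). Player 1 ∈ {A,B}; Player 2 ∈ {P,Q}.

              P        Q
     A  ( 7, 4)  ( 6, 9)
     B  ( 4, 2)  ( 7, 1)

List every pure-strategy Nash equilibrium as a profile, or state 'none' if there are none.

Equilibria: none

(A,P): not NE [P2→Q gives 9>4]
(A,Q): not NE [P1→B gives 7>6]
(B,P): not NE [P1→A gives 7>4]
(B,Q): not NE [P2→P gives 2>1]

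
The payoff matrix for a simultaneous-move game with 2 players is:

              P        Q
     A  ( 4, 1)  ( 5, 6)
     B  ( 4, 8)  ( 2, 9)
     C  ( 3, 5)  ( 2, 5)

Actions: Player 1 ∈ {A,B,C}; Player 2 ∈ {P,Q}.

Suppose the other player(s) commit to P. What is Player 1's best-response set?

u_1(A vs P) = 4
u_1(B vs P) = 4
u_1(C vs P) = 3
max payoff 4 at {A,B}

argmax u_1 = {A,B}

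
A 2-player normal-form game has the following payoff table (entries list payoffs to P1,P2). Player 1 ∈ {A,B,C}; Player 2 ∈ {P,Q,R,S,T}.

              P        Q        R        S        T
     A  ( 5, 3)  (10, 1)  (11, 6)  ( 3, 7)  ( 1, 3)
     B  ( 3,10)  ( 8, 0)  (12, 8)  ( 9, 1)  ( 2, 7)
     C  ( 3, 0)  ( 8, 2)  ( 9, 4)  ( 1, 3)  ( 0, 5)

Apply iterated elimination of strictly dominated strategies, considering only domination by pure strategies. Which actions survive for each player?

IESDS → P1:{A,B} P2:{P,R,S}

P1 drop C (A beats it: P:5>3 Q:10>8 R:11>9 S:3>1 T:1>0)
P2 drop Q (P beats it: A:3>1 B:10>0)
P2 drop T (R beats it: A:6>3 B:8>7)
P1→{A,B} P2→{P,R,S}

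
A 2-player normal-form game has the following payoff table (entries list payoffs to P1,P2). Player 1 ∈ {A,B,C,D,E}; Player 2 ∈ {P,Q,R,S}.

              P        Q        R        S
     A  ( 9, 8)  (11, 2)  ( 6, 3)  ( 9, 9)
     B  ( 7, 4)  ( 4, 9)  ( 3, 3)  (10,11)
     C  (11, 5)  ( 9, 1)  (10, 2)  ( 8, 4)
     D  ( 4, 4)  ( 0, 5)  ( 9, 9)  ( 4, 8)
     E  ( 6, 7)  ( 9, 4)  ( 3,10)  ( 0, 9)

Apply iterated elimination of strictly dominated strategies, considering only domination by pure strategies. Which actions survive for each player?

P1 drop D (C beats it: P:11>4 Q:9>0 R:10>9 S:8>4)
P1 drop E (A beats it: P:9>6 Q:11>9 R:6>3 S:9>0)
P2 drop Q (S beats it: A:9>2 B:11>9 C:4>1)
P2 drop R (P beats it: A:8>3 B:4>3 C:5>2)
P1→{A,B,C} P2→{P,S}

Survivors P1:{A,B,C} P2:{P,S}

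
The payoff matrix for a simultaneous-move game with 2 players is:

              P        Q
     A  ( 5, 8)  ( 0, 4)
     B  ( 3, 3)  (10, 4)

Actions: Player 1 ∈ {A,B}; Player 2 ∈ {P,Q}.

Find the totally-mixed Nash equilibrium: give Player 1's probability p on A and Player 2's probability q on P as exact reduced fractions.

(p,q) = (1/5, 5/6)

P1 indiff ⇒ q·5+(1-q)·0 = q·3+(1-q)·10 ⇒ q(2) = (1-q)(10) ⇒ q = 5/6
P2 indiff ⇒ p·8+(1-p)·3 = p·4+(1-p)·4 ⇒ p(4) = (1-p)(1) ⇒ p = 1/5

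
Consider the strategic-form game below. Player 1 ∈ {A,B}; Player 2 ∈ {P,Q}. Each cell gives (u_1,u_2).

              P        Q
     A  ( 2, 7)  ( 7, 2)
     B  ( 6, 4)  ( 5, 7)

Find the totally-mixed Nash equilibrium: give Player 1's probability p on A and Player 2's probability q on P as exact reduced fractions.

P1 indiff ⇒ q·2+(1-q)·7 = q·6+(1-q)·5 ⇒ q(-4) = (1-q)(-2) ⇒ q = 1/3
P2 indiff ⇒ p·7+(1-p)·4 = p·2+(1-p)·7 ⇒ p(5) = (1-p)(3) ⇒ p = 3/8

P1 mixes 3/8 on A; P2 mixes 1/3 on P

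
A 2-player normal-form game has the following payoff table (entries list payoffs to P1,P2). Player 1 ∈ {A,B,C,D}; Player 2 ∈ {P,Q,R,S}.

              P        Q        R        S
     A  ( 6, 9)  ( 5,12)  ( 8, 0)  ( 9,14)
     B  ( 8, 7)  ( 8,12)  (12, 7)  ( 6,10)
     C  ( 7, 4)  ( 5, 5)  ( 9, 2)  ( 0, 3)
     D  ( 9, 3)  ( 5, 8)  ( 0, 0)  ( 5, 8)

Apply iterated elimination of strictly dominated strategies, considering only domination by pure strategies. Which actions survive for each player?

P1 drop C (B beats it: P:8>7 Q:8>5 R:12>9 S:6>0)
P2 drop P (Q beats it: A:12>9 B:12>7 D:8>3)
P1 drop D (B beats it: Q:8>5 R:12>0 S:6>5)
P2 drop R (Q beats it: A:12>0 B:12>7)
P1→{A,B} P2→{Q,S}

IESDS → P1:{A,B} P2:{Q,S}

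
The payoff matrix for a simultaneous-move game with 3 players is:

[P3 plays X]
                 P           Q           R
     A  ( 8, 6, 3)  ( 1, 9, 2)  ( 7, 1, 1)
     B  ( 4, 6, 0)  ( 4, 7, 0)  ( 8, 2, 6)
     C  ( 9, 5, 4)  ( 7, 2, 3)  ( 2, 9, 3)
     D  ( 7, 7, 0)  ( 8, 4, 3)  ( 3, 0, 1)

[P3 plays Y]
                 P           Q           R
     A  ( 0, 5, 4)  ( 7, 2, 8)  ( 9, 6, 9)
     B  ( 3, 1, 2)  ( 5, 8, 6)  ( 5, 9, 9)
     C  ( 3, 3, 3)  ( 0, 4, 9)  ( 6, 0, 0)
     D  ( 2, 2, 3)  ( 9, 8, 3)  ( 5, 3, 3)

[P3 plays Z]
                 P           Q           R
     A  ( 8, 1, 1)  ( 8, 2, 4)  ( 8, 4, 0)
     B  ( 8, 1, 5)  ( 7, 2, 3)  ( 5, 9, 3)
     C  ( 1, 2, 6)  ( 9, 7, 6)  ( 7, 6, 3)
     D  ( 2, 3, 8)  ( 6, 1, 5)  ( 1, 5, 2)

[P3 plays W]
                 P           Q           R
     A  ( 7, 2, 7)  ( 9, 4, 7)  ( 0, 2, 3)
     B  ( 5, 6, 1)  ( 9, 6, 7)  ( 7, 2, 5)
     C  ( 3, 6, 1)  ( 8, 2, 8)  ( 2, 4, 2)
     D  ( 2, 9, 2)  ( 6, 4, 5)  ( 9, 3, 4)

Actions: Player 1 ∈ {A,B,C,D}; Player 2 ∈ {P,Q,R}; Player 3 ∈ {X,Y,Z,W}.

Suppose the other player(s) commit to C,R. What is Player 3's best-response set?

P3 best: {X,Z}

u_3(X vs C,R) = 3
u_3(Y vs C,R) = 0
u_3(Z vs C,R) = 3
u_3(W vs C,R) = 2
max payoff 3 at {X,Z}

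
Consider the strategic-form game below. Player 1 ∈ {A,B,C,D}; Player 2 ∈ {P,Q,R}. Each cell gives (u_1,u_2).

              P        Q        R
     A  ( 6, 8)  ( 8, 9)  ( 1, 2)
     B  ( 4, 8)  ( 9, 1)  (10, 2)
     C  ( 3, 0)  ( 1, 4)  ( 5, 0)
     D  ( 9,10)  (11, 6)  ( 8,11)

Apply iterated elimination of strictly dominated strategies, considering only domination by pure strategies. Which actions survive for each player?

P1 drop A (D beats it: P:9>6 Q:11>8 R:8>1)
P1 drop C (B beats it: P:4>3 Q:9>1 R:10>5)
P2 drop Q (P beats it: B:8>1 D:10>6)
P1→{B,D} P2→{P,R}

IESDS → P1:{B,D} P2:{P,R}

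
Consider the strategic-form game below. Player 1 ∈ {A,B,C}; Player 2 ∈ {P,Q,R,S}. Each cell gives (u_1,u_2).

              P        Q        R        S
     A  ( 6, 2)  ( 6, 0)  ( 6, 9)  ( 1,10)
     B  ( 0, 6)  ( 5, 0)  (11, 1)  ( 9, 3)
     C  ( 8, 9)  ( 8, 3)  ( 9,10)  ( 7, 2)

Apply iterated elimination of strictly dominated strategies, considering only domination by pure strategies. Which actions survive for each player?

IESDS → P1:{B,C} P2:{P,R}

P1 drop A (C beats it: P:8>6 Q:8>6 R:9>6 S:7>1)
P2 drop Q (P beats it: B:6>0 C:9>3)
P2 drop S (P beats it: B:6>3 C:9>2)
P1→{B,C} P2→{P,R}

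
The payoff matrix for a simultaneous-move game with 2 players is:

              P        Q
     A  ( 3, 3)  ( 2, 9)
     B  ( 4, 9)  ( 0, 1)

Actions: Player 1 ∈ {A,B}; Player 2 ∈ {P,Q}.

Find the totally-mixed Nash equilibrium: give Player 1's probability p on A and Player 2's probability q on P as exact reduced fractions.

(p,q) = (4/7, 2/3)

P1 indiff ⇒ q·3+(1-q)·2 = q·4+(1-q)·0 ⇒ q(-1) = (1-q)(-2) ⇒ q = 2/3
P2 indiff ⇒ p·3+(1-p)·9 = p·9+(1-p)·1 ⇒ p(-6) = (1-p)(-8) ⇒ p = 4/7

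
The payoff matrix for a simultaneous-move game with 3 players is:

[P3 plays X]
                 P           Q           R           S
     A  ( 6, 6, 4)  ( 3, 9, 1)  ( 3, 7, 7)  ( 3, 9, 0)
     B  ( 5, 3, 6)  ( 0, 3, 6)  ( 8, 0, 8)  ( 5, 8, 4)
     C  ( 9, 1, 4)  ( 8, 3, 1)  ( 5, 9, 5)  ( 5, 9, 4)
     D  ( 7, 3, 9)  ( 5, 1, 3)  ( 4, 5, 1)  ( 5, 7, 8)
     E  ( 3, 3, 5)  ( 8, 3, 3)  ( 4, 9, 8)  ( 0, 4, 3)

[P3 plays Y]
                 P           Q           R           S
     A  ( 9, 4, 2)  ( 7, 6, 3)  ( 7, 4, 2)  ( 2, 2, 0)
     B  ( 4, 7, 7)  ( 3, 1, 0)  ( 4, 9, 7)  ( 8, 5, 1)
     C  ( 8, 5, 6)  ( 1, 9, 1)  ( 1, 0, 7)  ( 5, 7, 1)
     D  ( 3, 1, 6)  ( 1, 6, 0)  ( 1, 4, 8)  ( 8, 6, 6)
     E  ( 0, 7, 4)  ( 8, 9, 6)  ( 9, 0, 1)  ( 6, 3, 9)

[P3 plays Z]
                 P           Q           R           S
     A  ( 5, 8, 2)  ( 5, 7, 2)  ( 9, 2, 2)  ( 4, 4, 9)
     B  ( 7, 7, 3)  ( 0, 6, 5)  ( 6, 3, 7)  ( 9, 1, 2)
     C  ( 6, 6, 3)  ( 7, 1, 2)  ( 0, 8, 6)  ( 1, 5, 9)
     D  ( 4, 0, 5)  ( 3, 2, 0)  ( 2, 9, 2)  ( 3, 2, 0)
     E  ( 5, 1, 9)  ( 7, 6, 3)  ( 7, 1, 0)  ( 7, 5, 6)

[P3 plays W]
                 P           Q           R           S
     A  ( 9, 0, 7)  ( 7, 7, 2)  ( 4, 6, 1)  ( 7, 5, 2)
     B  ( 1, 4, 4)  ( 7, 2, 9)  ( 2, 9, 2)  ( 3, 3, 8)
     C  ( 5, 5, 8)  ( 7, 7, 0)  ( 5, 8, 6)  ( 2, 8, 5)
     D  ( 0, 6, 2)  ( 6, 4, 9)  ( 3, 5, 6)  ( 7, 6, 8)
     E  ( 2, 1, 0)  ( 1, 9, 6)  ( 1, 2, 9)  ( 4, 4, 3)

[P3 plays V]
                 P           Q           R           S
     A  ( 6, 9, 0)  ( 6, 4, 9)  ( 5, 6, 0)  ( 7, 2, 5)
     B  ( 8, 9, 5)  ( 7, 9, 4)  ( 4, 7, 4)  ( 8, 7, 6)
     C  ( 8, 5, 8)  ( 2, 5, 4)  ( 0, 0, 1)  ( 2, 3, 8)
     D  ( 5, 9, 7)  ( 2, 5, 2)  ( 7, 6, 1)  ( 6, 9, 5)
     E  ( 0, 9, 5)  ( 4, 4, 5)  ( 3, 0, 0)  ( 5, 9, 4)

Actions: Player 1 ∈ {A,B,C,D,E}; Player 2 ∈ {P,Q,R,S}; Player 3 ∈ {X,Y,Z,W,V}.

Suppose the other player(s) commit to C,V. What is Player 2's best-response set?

u_2(P vs C,V) = 5
u_2(Q vs C,V) = 5
u_2(R vs C,V) = 0
u_2(S vs C,V) = 3
max payoff 5 at {P,Q}

BR_2 = {P,Q}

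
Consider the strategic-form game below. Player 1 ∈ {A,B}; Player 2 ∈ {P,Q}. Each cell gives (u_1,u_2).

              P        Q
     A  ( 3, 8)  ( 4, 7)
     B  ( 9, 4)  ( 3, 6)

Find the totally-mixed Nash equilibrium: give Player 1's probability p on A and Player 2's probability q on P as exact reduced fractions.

P1 indiff ⇒ q·3+(1-q)·4 = q·9+(1-q)·3 ⇒ q(-6) = (1-q)(-1) ⇒ q = 1/7
P2 indiff ⇒ p·8+(1-p)·4 = p·7+(1-p)·6 ⇒ p(1) = (1-p)(2) ⇒ p = 2/3

(p,q) = (2/3, 1/7)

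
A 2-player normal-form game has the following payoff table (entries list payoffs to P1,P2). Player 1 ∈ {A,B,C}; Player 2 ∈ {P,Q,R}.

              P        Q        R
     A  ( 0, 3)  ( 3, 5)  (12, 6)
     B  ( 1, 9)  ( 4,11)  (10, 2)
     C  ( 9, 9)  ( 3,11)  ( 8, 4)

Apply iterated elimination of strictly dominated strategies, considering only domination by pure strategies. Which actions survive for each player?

P2 drop P (Q beats it: A:5>3 B:11>9 C:11>9)
P1 drop C (B beats it: Q:4>3 R:10>8)
P1→{A,B} P2→{Q,R}

Survivors P1:{A,B} P2:{Q,R}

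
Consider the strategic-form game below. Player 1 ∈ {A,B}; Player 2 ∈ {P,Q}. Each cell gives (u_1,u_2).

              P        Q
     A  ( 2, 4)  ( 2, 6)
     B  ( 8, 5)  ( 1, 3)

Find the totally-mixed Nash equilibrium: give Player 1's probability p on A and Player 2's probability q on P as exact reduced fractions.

P1 indiff ⇒ q·2+(1-q)·2 = q·8+(1-q)·1 ⇒ q(-6) = (1-q)(-1) ⇒ q = 1/7
P2 indiff ⇒ p·4+(1-p)·5 = p·6+(1-p)·3 ⇒ p(-2) = (1-p)(-2) ⇒ p = 1/2

p=1/2, q=1/7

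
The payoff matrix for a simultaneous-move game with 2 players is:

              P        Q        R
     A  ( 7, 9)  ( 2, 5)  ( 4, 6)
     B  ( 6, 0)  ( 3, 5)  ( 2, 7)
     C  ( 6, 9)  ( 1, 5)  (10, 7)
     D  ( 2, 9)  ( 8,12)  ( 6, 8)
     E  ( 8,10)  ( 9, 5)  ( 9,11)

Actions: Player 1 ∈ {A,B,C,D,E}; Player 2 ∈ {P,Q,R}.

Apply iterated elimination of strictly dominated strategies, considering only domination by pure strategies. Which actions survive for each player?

Survivors P1:{C,E} P2:{P,R}

P1 drop A (E beats it: P:8>7 Q:9>2 R:9>4)
P1 drop B (E beats it: P:8>6 Q:9>3 R:9>2)
P1 drop D (E beats it: P:8>2 Q:9>8 R:9>6)
P2 drop Q (P beats it: C:9>5 E:10>5)
P1→{C,E} P2→{P,R}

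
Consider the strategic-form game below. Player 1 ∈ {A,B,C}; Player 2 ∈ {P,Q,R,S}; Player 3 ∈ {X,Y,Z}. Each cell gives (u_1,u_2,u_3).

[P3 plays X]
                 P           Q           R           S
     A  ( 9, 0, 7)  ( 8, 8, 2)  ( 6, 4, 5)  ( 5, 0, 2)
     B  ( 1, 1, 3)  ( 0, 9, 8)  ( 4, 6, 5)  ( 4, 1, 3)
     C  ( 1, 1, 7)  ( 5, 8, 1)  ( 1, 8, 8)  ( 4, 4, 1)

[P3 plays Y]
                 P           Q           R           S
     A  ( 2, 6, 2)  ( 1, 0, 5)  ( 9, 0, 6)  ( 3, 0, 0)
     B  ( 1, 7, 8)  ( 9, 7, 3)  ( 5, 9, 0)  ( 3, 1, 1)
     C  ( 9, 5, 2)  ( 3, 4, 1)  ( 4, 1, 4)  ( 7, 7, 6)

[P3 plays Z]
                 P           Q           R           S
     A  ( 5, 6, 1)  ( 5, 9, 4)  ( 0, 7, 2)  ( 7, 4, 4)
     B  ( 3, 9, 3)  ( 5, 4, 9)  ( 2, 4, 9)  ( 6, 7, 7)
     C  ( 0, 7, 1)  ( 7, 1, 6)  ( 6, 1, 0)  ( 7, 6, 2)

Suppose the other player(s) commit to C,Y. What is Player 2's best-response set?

u_2(P vs C,Y) = 5
u_2(Q vs C,Y) = 4
u_2(R vs C,Y) = 1
u_2(S vs C,Y) = 7
max payoff 7 at {S}

argmax u_2 = {S}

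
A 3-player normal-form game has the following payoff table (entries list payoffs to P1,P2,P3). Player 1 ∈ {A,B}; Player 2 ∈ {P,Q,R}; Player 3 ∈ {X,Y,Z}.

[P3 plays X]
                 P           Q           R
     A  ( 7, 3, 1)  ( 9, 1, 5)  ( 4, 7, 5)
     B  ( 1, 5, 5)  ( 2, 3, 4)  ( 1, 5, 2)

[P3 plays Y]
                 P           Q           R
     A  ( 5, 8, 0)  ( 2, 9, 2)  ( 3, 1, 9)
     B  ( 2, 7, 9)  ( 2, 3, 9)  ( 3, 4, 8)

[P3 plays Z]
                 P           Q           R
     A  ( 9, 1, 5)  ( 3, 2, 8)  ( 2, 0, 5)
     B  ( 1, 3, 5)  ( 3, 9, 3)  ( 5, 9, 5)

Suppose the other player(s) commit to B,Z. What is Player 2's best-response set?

u_2(P vs B,Z) = 3
u_2(Q vs B,Z) = 9
u_2(R vs B,Z) = 9
max payoff 9 at {Q,R}

P2 best: {Q,R}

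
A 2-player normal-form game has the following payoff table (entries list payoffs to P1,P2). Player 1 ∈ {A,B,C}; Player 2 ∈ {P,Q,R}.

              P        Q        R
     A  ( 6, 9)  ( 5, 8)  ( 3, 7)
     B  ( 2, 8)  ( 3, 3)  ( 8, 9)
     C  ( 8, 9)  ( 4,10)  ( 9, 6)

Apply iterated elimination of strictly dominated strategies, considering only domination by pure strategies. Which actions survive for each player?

Remaining: P1:{A,C} P2:{P,Q}

P1 drop B (C beats it: P:8>2 Q:4>3 R:9>8)
P2 drop R (P beats it: A:9>7 C:9>6)
P1→{A,C} P2→{P,Q}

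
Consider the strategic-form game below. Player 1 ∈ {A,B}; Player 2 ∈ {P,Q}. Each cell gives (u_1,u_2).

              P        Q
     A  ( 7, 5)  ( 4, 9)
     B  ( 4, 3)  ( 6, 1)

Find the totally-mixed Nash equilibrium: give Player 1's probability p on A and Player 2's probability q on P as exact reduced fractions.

P1 indiff ⇒ q·7+(1-q)·4 = q·4+(1-q)·6 ⇒ q(3) = (1-q)(2) ⇒ q = 2/5
P2 indiff ⇒ p·5+(1-p)·3 = p·9+(1-p)·1 ⇒ p(-4) = (1-p)(-2) ⇒ p = 1/3

(p,q) = (1/3, 2/5)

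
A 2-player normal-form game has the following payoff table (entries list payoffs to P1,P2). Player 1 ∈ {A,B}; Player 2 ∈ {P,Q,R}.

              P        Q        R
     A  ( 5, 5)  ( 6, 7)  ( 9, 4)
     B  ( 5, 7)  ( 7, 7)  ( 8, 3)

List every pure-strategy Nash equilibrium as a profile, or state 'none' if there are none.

PSNE = {(B,P), (B,Q)}

(A,P): not NE [P2→Q gives 7>5]
(A,Q): not NE [P1→B gives 7>6]
(A,R): not NE [P2→Q gives 7>4]
(B,P): NE
(B,Q): NE
(B,R): not NE [P1→A gives 9>8; P2→Q gives 7>3]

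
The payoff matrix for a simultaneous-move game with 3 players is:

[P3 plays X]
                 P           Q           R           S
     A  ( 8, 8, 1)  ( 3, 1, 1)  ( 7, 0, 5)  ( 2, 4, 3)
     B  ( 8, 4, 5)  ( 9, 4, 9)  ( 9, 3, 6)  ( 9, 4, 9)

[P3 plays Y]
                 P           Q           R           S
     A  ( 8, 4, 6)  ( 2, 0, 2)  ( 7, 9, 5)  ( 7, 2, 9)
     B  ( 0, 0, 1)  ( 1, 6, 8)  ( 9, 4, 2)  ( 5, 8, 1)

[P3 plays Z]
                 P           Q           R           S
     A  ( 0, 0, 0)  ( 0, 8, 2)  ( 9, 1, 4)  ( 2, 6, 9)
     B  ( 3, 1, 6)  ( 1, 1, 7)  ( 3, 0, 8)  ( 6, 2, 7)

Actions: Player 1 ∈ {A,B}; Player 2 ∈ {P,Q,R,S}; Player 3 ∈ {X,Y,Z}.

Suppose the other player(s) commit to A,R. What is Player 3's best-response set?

u_3(X vs A,R) = 5
u_3(Y vs A,R) = 5
u_3(Z vs A,R) = 4
max payoff 5 at {X,Y}

P3 best: {X,Y}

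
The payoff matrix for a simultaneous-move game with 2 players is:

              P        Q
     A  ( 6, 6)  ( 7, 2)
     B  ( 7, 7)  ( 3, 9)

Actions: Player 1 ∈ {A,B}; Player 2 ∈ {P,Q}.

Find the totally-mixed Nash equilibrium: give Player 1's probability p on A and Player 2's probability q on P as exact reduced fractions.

P1 indiff ⇒ q·6+(1-q)·7 = q·7+(1-q)·3 ⇒ q(-1) = (1-q)(-4) ⇒ q = 4/5
P2 indiff ⇒ p·6+(1-p)·7 = p·2+(1-p)·9 ⇒ p(4) = (1-p)(2) ⇒ p = 1/3

p=1/3, q=4/5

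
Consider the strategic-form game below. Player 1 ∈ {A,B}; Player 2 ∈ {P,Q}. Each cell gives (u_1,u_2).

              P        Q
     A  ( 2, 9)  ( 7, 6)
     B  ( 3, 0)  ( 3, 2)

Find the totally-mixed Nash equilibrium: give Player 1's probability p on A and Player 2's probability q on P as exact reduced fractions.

P1 mixes 2/5 on A; P2 mixes 4/5 on P

P1 indiff ⇒ q·2+(1-q)·7 = q·3+(1-q)·3 ⇒ q(-1) = (1-q)(-4) ⇒ q = 4/5
P2 indiff ⇒ p·9+(1-p)·0 = p·6+(1-p)·2 ⇒ p(3) = (1-p)(2) ⇒ p = 2/5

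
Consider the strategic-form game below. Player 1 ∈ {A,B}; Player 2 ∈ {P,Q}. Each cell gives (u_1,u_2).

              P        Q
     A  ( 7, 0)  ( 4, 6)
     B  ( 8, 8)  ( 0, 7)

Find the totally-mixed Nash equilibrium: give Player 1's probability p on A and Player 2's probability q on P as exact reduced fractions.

P1 indiff ⇒ q·7+(1-q)·4 = q·8+(1-q)·0 ⇒ q(-1) = (1-q)(-4) ⇒ q = 4/5
P2 indiff ⇒ p·0+(1-p)·8 = p·6+(1-p)·7 ⇒ p(-6) = (1-p)(-1) ⇒ p = 1/7

P1 mixes 1/7 on A; P2 mixes 4/5 on P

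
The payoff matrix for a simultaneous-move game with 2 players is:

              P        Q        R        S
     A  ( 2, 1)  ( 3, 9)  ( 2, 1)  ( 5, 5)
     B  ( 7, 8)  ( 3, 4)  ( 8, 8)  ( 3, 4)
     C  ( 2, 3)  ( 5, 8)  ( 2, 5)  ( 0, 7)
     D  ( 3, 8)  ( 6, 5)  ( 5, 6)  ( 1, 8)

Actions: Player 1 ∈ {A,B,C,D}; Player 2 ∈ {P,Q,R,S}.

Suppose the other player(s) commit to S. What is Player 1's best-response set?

u_1(A vs S) = 5
u_1(B vs S) = 3
u_1(C vs S) = 0
u_1(D vs S) = 1
max payoff 5 at {A}

P1 best: {A}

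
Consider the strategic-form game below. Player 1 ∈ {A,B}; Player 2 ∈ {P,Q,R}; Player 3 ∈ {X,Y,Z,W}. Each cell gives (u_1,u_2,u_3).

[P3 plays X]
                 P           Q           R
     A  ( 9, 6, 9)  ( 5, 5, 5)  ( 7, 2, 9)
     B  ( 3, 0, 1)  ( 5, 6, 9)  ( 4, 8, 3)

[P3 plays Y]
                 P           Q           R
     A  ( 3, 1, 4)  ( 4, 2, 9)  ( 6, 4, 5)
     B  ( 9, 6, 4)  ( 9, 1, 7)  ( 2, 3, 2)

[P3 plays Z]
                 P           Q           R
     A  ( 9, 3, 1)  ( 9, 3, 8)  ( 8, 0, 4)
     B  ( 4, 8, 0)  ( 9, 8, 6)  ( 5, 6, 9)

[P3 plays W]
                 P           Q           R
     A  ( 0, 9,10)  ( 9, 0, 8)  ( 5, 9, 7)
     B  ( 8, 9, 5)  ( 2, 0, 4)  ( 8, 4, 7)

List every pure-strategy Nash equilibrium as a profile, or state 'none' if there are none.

PSNE = {(B,P,W)}

(A,P,X): not NE [P3→W gives 10>9]
(A,P,Y): not NE [P1→B gives 9>3; P2→R gives 4>1; P3→W gives 10>4]
(A,P,Z): not NE [P3→W gives 10>1]
(A,P,W): not NE [P1→B gives 8>0]
(A,Q,X): not NE [P2→P gives 6>5; P3→Y gives 9>5]
(A,Q,Y): not NE [P1→B gives 9>4; P2→R gives 4>2]
(A,Q,Z): not NE [P3→Y gives 9>8]
(A,Q,W): not NE [P2→R gives 9>0; P3→Y gives 9>8]
(A,R,X): not NE [P2→P gives 6>2]
(A,R,Y): not NE [P3→X gives 9>5]
(A,R,Z): not NE [P2→Q gives 3>0; P3→X gives 9>4]
(A,R,W): not NE [P1→B gives 8>5; P3→X gives 9>7]
(B,P,X): not NE [P1→A gives 9>3; P2→R gives 8>0; P3→W gives 5>1]
(B,P,Y): not NE [P3→W gives 5>4]
(B,P,Z): not NE [P1→A gives 9>4; P3→W gives 5>0]
(B,P,W): NE
(B,Q,X): not NE [P2→R gives 8>6]
(B,Q,Y): not NE [P2→P gives 6>1; P3→X gives 9>7]
(B,Q,Z): not NE [P3→X gives 9>6]
(B,Q,W): not NE [P1→A gives 9>2; P2→P gives 9>0; P3→X gives 9>4]
(B,R,X): not NE [P1→A gives 7>4; P3→Z gives 9>3]
(B,R,Y): not NE [P1→A gives 6>2; P2→P gives 6>3; P3→Z gives 9>2]
(B,R,Z): not NE [P1→A gives 8>5; P2→Q gives 8>6]
(B,R,W): not NE [P2→P gives 9>4; P3→Z gives 9>7]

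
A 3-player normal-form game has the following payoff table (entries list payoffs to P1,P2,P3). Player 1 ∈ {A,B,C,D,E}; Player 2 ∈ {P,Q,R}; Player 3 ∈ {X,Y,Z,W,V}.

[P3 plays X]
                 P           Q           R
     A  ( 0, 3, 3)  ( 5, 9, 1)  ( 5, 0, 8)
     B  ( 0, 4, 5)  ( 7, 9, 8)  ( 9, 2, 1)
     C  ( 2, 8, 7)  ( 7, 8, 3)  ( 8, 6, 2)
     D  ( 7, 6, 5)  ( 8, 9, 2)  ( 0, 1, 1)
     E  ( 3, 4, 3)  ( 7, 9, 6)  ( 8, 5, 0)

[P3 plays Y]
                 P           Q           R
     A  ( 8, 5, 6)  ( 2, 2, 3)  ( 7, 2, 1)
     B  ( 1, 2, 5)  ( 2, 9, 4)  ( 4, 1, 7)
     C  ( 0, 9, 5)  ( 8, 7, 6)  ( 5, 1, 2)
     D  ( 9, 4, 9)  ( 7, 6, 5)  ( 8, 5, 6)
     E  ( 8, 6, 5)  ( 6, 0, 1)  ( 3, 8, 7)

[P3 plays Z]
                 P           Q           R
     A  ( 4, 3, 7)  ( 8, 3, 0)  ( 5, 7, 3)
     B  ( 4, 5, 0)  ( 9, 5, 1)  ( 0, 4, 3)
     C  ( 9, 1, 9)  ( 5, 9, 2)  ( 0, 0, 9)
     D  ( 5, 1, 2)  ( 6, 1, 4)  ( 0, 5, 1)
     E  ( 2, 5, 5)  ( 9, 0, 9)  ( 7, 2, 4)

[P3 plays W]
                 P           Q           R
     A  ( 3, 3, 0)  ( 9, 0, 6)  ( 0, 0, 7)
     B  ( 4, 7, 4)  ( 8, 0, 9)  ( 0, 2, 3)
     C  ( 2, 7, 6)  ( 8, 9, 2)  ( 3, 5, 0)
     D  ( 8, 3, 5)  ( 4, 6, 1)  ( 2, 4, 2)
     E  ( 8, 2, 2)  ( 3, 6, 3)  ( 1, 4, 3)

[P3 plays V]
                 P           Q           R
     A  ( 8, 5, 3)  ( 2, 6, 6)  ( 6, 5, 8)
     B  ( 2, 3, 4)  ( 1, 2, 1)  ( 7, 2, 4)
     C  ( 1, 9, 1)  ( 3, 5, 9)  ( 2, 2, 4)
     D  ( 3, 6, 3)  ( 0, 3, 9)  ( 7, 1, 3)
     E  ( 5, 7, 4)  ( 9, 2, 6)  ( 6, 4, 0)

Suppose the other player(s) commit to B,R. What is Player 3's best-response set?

u_3(X vs B,R) = 1
u_3(Y vs B,R) = 7
u_3(Z vs B,R) = 3
u_3(W vs B,R) = 3
u_3(V vs B,R) = 4
max payoff 7 at {Y}

BR_3 = {Y}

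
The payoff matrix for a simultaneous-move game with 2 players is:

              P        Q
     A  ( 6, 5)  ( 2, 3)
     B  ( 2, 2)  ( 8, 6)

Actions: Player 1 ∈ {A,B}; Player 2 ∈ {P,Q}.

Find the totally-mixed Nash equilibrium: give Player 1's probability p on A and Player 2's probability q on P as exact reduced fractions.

(p,q) = (2/3, 3/5)

P1 indiff ⇒ q·6+(1-q)·2 = q·2+(1-q)·8 ⇒ q(4) = (1-q)(6) ⇒ q = 3/5
P2 indiff ⇒ p·5+(1-p)·2 = p·3+(1-p)·6 ⇒ p(2) = (1-p)(4) ⇒ p = 2/3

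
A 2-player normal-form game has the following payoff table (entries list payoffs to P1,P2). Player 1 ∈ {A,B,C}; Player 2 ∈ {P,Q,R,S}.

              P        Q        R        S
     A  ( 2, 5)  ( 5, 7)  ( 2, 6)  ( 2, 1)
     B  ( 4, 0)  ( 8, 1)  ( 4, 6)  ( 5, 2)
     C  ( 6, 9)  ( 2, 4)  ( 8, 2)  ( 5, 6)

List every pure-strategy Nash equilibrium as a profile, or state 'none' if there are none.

NE set: (C,P)

(A,P): not NE [P1→C gives 6>2; P2→Q gives 7>5]
(A,Q): not NE [P1→B gives 8>5]
(A,R): not NE [P1→C gives 8>2; P2→Q gives 7>6]
(A,S): not NE [P1→C gives 5>2; P2→Q gives 7>1]
(B,P): not NE [P1→C gives 6>4; P2→R gives 6>0]
(B,Q): not NE [P2→R gives 6>1]
(B,R): not NE [P1→C gives 8>4]
(B,S): not NE [P2→R gives 6>2]
(C,P): NE
(C,Q): not NE [P1→B gives 8>2; P2→P gives 9>4]
(C,R): not NE [P2→P gives 9>2]
(C,S): not NE [P2→P gives 9>6]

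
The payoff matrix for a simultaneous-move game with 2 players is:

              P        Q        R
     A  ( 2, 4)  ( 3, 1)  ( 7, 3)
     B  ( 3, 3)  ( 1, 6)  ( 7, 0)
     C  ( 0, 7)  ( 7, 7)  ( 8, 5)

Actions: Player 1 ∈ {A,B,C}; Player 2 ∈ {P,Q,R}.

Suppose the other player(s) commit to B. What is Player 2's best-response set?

u_2(P vs B) = 3
u_2(Q vs B) = 6
u_2(R vs B) = 0
max payoff 6 at {Q}

BR_2 = {Q}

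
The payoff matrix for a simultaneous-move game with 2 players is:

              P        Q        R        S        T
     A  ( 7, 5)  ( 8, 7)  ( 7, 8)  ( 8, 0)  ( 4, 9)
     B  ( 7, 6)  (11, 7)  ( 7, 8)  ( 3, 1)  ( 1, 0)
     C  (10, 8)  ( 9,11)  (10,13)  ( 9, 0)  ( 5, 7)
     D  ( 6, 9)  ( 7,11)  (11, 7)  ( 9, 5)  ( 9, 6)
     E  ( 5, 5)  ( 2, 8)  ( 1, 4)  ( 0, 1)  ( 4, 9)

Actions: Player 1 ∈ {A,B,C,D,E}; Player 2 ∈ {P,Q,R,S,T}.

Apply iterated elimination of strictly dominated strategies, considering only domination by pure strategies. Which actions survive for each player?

P1 drop A (C beats it: P:10>7 Q:9>8 R:10>7 S:9>8 T:5>4)
P1 drop E (C beats it: P:10>5 Q:9>2 R:10>1 S:9>0 T:5>4)
P2 drop P (Q beats it: B:7>6 C:11>8 D:11>9)
P2 drop S (Q beats it: B:7>1 C:11>0 D:11>5)
P2 drop T (Q beats it: B:7>0 C:11>7 D:11>6)
P1→{B,C,D} P2→{Q,R}

Remaining: P1:{B,C,D} P2:{Q,R}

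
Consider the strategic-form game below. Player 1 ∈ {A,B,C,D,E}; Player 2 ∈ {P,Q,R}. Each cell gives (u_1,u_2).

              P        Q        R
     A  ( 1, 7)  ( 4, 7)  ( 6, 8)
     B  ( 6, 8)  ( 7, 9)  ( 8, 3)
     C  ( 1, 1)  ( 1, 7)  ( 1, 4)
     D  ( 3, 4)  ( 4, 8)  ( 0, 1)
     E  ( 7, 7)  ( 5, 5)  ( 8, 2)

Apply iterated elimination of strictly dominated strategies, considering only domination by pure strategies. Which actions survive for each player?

P1 drop A (B beats it: P:6>1 Q:7>4 R:8>6)
P1 drop C (B beats it: P:6>1 Q:7>1 R:8>1)
P1 drop D (B beats it: P:6>3 Q:7>4 R:8>0)
P2 drop R (P beats it: B:8>3 E:7>2)
P1→{B,E} P2→{P,Q}

Remaining: P1:{B,E} P2:{P,Q}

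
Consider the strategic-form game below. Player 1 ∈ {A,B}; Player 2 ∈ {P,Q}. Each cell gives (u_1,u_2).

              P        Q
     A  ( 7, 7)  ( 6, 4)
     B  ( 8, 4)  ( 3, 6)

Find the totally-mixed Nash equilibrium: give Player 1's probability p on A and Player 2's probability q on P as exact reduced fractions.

p=2/5, q=3/4

P1 indiff ⇒ q·7+(1-q)·6 = q·8+(1-q)·3 ⇒ q(-1) = (1-q)(-3) ⇒ q = 3/4
P2 indiff ⇒ p·7+(1-p)·4 = p·4+(1-p)·6 ⇒ p(3) = (1-p)(2) ⇒ p = 2/5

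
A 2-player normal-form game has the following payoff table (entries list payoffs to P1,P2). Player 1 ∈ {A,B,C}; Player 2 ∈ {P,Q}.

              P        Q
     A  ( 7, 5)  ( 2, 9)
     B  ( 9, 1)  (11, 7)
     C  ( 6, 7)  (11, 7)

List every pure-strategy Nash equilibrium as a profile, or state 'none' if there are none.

PSNE = {(B,Q), (C,Q)}

(A,P): not NE [P1→B gives 9>7; P2→Q gives 9>5]
(A,Q): not NE [P1→C gives 11>2]
(B,P): not NE [P2→Q gives 7>1]
(B,Q): NE
(C,P): not NE [P1→B gives 9>6]
(C,Q): NE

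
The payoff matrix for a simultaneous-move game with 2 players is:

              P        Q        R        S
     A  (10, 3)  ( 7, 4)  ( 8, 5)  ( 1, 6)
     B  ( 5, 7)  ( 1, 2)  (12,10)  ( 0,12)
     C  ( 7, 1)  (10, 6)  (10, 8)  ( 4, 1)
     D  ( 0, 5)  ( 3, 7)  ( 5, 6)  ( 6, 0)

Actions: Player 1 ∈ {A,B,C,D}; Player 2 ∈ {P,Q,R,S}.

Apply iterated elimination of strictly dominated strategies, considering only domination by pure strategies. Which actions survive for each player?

Survivors P1:{B,C,D} P2:{Q,R,S}

P2 drop P (R beats it: A:5>3 B:10>7 C:8>1 D:6>5)
P1 drop A (C beats it: Q:10>7 R:10>8 S:4>1)
P1→{B,C,D} P2→{Q,R,S}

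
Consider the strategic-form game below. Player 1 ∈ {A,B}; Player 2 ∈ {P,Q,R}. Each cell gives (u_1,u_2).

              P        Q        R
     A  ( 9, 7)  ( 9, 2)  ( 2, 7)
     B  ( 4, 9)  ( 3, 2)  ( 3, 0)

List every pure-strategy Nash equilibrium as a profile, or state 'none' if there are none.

(A,P): NE
(A,Q): not NE [P2→R gives 7>2]
(A,R): not NE [P1→B gives 3>2]
(B,P): not NE [P1→A gives 9>4]
(B,Q): not NE [P1→A gives 9>3; P2→P gives 9>2]
(B,R): not NE [P2→P gives 9>0]

PSNE = {(A,P)}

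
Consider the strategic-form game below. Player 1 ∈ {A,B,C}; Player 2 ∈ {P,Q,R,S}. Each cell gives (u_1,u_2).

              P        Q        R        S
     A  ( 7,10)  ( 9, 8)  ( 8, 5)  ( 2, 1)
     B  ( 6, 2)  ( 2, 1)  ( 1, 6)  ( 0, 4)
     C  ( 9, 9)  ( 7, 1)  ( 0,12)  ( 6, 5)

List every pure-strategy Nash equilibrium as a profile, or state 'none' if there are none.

(A,P): not NE [P1→C gives 9>7]
(A,Q): not NE [P2→P gives 10>8]
(A,R): not NE [P2→P gives 10>5]
(A,S): not NE [P1→C gives 6>2; P2→P gives 10>1]
(B,P): not NE [P1→C gives 9>6; P2→R gives 6>2]
(B,Q): not NE [P1→A gives 9>2; P2→R gives 6>1]
(B,R): not NE [P1→A gives 8>1]
(B,S): not NE [P1→C gives 6>0; P2→R gives 6>4]
(C,P): not NE [P2→R gives 12>9]
(C,Q): not NE [P1→A gives 9>7; P2→R gives 12>1]
(C,R): not NE [P1→A gives 8>0]
(C,S): not NE [P2→R gives 12>5]

No pure NE.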